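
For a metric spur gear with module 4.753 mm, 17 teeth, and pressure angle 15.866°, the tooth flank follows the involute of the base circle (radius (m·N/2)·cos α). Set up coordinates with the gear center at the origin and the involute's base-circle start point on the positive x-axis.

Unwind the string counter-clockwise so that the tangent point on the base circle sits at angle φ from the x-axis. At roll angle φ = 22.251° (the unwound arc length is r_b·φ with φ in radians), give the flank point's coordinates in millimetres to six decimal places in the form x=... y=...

x=41.682323 y=0.747332

pitch radius r_p = m·N/2 = 4.753·17/2 = 40.400500
base radius r_b = r_p·cos α = 40.400500·cos 15.866° = 38.861391
roll angle φ = 22.251° = 0.38835321 rad
x = r_b·(cos φ + φ·sin φ) = 38.861391·(0.92553390 + 0.38835321·0.37866477) = 41.682323
y = r_b·(sin φ − φ·cos φ) = 38.861391·(0.37866477 − 0.38835321·0.92553390) = 0.747332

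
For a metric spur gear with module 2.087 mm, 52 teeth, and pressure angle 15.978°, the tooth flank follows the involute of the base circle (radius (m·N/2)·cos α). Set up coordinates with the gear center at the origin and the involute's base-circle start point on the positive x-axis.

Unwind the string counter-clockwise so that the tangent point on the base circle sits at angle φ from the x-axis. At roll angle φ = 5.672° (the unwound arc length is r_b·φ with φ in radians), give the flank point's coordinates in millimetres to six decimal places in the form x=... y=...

x=52.420708 y=0.016853

pitch radius r_p = m·N/2 = 2.087·52/2 = 54.262000
base radius r_b = r_p·cos α = 54.262000·cos 15.978° = 52.165721
roll angle φ = 5.672° = 0.09899508 rad
x = r_b·(cos φ + φ·sin φ) = 52.165721·(0.99510399 + 0.09899508·0.09883346) = 52.420708
y = r_b·(sin φ − φ·cos φ) = 52.165721·(0.09883346 − 0.09899508·0.99510399) = 0.016853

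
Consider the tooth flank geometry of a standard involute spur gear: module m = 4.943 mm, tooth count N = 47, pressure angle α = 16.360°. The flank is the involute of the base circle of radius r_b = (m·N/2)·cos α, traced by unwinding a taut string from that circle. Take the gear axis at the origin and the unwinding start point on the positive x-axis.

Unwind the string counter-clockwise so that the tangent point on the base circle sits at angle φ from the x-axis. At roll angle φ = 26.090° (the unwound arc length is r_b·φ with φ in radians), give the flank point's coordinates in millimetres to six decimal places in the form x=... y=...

x=122.420429 y=3.435655

pitch radius r_p = m·N/2 = 4.943·47/2 = 116.160500
base radius r_b = r_p·cos α = 116.160500·cos 16.360° = 111.457260
roll angle φ = 26.090° = 0.45535640 rad
x = r_b·(cos φ + φ·sin φ) = 111.457260·(0.89810435 + 0.45535640·0.43978243) = 122.420429
y = r_b·(sin φ − φ·cos φ) = 111.457260·(0.43978243 − 0.45535640·0.89810435) = 3.435655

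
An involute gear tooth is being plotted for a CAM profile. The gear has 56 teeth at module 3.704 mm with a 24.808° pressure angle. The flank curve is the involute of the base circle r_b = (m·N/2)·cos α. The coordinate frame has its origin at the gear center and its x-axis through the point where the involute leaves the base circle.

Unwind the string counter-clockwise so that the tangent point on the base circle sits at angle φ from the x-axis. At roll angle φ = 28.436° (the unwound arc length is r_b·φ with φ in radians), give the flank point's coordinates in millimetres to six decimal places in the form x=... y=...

pitch radius r_p = m·N/2 = 3.704·56/2 = 103.712000
base radius r_b = r_p·cos α = 103.712000·cos 24.808° = 94.141343
roll angle φ = 28.436° = 0.49630183 rad
x = r_b·(cos φ + φ·sin φ) = 94.141343·(0.87934956 + 0.49630183·0.47617681) = 105.031329
y = r_b·(sin φ − φ·cos φ) = 94.141343·(0.47617681 − 0.49630183·0.87934956) = 3.742497

x=105.031329 y=3.742497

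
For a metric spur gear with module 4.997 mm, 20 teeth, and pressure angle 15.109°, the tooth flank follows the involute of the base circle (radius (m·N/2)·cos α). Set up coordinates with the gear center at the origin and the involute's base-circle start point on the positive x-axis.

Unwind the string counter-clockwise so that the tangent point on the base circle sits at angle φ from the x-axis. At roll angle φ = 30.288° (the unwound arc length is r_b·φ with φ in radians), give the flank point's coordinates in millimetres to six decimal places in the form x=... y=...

pitch radius r_p = m·N/2 = 4.997·20/2 = 49.970000
base radius r_b = r_p·cos α = 49.970000·cos 15.109° = 48.242622
roll angle φ = 30.288° = 0.52862532 rad
x = r_b·(cos φ + φ·sin φ) = 48.242622·(0.86350120 + 0.52862532·0.50434678) = 54.519551
y = r_b·(sin φ − φ·cos φ) = 48.242622·(0.50434678 − 0.52862532·0.86350120) = 2.309769

x=54.519551 y=2.309769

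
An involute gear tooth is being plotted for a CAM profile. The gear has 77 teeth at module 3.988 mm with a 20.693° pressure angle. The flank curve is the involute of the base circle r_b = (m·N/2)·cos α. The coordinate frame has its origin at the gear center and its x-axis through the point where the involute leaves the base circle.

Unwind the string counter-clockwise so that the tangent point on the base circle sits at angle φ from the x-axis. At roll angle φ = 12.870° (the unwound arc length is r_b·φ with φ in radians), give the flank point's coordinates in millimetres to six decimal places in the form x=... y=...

x=147.210816 y=0.539893

pitch radius r_p = m·N/2 = 3.988·77/2 = 153.538000
base radius r_b = r_p·cos α = 153.538000·cos 20.693° = 143.632835
roll angle φ = 12.870° = 0.22462387 rad
x = r_b·(cos φ + φ·sin φ) = 143.632835·(0.97487795 + 0.22462387·0.22273970) = 147.210816
y = r_b·(sin φ − φ·cos φ) = 143.632835·(0.22273970 − 0.22462387·0.97487795) = 0.539893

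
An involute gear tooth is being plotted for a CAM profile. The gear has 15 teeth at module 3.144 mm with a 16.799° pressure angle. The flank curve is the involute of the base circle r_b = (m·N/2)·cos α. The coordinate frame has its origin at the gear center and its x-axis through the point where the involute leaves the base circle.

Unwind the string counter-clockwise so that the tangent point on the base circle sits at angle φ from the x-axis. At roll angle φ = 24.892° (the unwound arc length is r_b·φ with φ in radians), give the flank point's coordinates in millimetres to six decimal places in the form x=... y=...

x=24.604572 y=0.605444

pitch radius r_p = m·N/2 = 3.144·15/2 = 23.580000
base radius r_b = r_p·cos α = 23.580000·cos 16.799° = 22.573713
roll angle φ = 24.892° = 0.43444736 rad
x = r_b·(cos φ + φ·sin φ) = 22.573713·(0.90710279 + 0.43444736·0.42090916) = 24.604572
y = r_b·(sin φ − φ·cos φ) = 22.573713·(0.42090916 − 0.43444736·0.90710279) = 0.605444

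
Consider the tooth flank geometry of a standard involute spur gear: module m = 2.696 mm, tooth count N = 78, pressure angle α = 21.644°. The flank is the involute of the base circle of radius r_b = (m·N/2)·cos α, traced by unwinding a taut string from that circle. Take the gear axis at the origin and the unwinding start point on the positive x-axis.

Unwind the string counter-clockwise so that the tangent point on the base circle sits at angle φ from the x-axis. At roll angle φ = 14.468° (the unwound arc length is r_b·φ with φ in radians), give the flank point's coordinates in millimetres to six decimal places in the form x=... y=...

x=100.796994 y=0.521189

pitch radius r_p = m·N/2 = 2.696·78/2 = 105.144000
base radius r_b = r_p·cos α = 105.144000·cos 21.644° = 97.730666
roll angle φ = 14.468° = 0.25251424 rad
x = r_b·(cos φ + φ·sin φ) = 97.730666·(0.96828733 + 0.25251424·0.24983925) = 100.796994
y = r_b·(sin φ − φ·cos φ) = 97.730666·(0.24983925 − 0.25251424·0.96828733) = 0.521189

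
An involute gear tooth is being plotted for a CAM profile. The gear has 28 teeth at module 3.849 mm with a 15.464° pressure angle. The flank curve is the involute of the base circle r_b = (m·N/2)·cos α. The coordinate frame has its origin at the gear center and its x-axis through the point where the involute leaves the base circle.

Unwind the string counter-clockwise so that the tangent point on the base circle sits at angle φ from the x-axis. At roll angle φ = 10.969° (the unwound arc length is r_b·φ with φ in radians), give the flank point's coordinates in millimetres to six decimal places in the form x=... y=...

x=52.878271 y=0.121027

pitch radius r_p = m·N/2 = 3.849·28/2 = 53.886000
base radius r_b = r_p·cos α = 53.886000·cos 15.464° = 51.935228
roll angle φ = 10.969° = 0.19144517 rad
x = r_b·(cos φ + φ·sin φ) = 51.935228·(0.98173028 + 0.19144517·0.19027786) = 52.878271
y = r_b·(sin φ − φ·cos φ) = 51.935228·(0.19027786 − 0.19144517·0.98173028) = 0.121027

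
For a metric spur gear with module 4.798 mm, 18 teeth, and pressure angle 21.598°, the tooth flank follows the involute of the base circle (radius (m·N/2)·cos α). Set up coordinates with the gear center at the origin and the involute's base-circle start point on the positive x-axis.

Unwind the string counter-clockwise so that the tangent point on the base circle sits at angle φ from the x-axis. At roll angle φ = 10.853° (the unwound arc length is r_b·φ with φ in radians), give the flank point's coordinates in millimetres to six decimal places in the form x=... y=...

pitch radius r_p = m·N/2 = 4.798·18/2 = 43.182000
base radius r_b = r_p·cos α = 43.182000·cos 21.598° = 40.150163
roll angle φ = 10.853° = 0.18942058 rad
x = r_b·(cos φ + φ·sin φ) = 40.150163·(0.98211350 + 0.18942058·0.18828987) = 40.864012
y = r_b·(sin φ − φ·cos φ) = 40.150163·(0.18828987 − 0.18942058·0.98211350) = 0.090633

x=40.864012 y=0.090633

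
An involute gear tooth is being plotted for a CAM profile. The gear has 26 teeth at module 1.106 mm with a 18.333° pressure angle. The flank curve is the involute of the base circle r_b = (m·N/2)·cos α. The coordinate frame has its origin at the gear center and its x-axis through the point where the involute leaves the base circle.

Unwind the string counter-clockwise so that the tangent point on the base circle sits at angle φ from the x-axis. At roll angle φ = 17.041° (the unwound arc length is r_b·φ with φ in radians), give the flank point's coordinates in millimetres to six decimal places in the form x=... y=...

x=14.238611 y=0.118639

pitch radius r_p = m·N/2 = 1.106·26/2 = 14.378000
base radius r_b = r_p·cos α = 14.378000·cos 18.333° = 13.648237
roll angle φ = 17.041° = 0.29742156 rad
x = r_b·(cos φ + φ·sin φ) = 13.648237·(0.95609529 + 0.29742156·0.29305595) = 14.238611
y = r_b·(sin φ − φ·cos φ) = 13.648237·(0.29305595 − 0.29742156·0.95609529) = 0.118639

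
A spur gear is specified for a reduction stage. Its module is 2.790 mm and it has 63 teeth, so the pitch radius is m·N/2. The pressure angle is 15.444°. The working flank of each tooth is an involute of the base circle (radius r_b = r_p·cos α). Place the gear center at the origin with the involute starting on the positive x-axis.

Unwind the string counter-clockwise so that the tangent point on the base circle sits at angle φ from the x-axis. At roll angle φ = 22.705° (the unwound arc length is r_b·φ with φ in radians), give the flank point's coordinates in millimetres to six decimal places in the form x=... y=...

pitch radius r_p = m·N/2 = 2.790·63/2 = 87.885000
base radius r_b = r_p·cos α = 87.885000·cos 15.444° = 84.711577
roll angle φ = 22.705° = 0.39627701 rad
x = r_b·(cos φ + φ·sin φ) = 84.711577·(0.92250441 + 0.39627701·0.38598655) = 91.104082
y = r_b·(sin φ − φ·cos φ) = 84.711577·(0.38598655 − 0.39627701·0.92250441) = 1.729748

x=91.104082 y=1.729748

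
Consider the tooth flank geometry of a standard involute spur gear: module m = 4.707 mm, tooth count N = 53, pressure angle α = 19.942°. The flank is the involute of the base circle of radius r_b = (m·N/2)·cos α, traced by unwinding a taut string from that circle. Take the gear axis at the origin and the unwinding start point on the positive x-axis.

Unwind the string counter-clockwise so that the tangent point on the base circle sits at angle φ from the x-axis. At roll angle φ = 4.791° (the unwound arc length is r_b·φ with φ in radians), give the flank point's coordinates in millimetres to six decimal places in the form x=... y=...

pitch radius r_p = m·N/2 = 4.707·53/2 = 124.735500
base radius r_b = r_p·cos α = 124.735500·cos 19.942° = 117.256155
roll angle φ = 4.791° = 0.08361872 rad
x = r_b·(cos φ + φ·sin φ) = 117.256155·(0.99650599 + 0.08361872·0.08352131) = 117.665372
y = r_b·(sin φ − φ·cos φ) = 117.256155·(0.08352131 − 0.08361872·0.99650599) = 0.022836

x=117.665372 y=0.022836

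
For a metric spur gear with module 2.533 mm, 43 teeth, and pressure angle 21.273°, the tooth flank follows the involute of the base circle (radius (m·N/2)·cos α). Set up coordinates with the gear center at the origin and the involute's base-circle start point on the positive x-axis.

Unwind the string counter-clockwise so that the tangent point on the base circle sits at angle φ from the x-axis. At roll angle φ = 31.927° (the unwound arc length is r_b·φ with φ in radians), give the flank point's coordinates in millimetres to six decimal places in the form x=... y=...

pitch radius r_p = m·N/2 = 2.533·43/2 = 54.459500
base radius r_b = r_p·cos α = 54.459500·cos 21.273° = 50.748755
roll angle φ = 31.927° = 0.55723127 rad
x = r_b·(cos φ + φ·sin φ) = 50.748755·(0.84872257 + 0.55723127·0.52883834) = 58.026524
y = r_b·(sin φ − φ·cos φ) = 50.748755·(0.52883834 − 0.55723127·0.84872257) = 2.837037

x=58.026524 y=2.837037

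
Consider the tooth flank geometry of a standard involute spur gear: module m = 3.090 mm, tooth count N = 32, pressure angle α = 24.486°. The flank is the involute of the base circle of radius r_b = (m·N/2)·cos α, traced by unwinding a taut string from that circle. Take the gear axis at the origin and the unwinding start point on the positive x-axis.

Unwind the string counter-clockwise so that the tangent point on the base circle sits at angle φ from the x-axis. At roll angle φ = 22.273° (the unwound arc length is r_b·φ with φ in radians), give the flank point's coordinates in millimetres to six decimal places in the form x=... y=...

pitch radius r_p = m·N/2 = 3.090·32/2 = 49.440000
base radius r_b = r_p·cos α = 49.440000·cos 24.486° = 44.993494
roll angle φ = 22.273° = 0.38873718 rad
x = r_b·(cos φ + φ·sin φ) = 44.993494·(0.92538843 + 0.38873718·0.37902012) = 48.265764
y = r_b·(sin φ − φ·cos φ) = 44.993494·(0.37902012 − 0.38873718·0.92538843) = 0.867800

x=48.265764 y=0.867800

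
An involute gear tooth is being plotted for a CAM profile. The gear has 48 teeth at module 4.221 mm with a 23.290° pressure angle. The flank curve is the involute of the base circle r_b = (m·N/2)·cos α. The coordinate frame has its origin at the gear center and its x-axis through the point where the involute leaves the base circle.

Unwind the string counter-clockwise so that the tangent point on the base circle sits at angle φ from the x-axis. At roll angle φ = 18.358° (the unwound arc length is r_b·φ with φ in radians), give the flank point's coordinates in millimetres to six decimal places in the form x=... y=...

pitch radius r_p = m·N/2 = 4.221·48/2 = 101.304000
base radius r_b = r_p·cos α = 101.304000·cos 23.290° = 93.049284
roll angle φ = 18.358° = 0.32040754 rad
x = r_b·(cos φ + φ·sin φ) = 93.049284·(0.94910714 + 0.32040754·0.31495339) = 97.703664
y = r_b·(sin φ − φ·cos φ) = 93.049284·(0.31495339 − 0.32040754·0.94910714) = 1.009799

x=97.703664 y=1.009799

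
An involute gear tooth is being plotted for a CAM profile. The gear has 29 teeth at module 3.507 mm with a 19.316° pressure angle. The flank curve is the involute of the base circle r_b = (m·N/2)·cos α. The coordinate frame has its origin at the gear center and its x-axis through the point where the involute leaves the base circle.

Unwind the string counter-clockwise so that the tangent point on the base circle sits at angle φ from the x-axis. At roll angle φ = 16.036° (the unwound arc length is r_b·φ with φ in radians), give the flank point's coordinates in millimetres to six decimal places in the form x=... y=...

pitch radius r_p = m·N/2 = 3.507·29/2 = 50.851500
base radius r_b = r_p·cos α = 50.851500·cos 19.316° = 47.988999
roll angle φ = 16.036° = 0.27988100 rad
x = r_b·(cos φ + φ·sin φ) = 47.988999·(0.96108832 + 0.27988100·0.27624128) = 49.831920
y = r_b·(sin φ − φ·cos φ) = 47.988999·(0.27624128 − 0.27988100·0.96108832) = 0.347964

x=49.831920 y=0.347964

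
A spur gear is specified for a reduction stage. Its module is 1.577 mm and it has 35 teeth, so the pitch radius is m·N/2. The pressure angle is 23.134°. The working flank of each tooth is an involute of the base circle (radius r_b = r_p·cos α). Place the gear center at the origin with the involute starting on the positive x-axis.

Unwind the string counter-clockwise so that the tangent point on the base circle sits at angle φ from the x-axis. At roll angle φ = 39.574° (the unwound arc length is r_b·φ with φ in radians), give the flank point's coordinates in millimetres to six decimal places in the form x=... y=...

pitch radius r_p = m·N/2 = 1.577·35/2 = 27.597500
base radius r_b = r_p·cos α = 27.597500·cos 23.134° = 25.378344
roll angle φ = 39.574° = 0.69069660 rad
x = r_b·(cos φ + φ·sin φ) = 25.378344·(0.77080242 + 0.69069660·0.63707428) = 30.728796
y = r_b·(sin φ − φ·cos φ) = 25.378344·(0.63707428 − 0.69069660·0.77080242) = 2.656698

x=30.728796 y=2.656698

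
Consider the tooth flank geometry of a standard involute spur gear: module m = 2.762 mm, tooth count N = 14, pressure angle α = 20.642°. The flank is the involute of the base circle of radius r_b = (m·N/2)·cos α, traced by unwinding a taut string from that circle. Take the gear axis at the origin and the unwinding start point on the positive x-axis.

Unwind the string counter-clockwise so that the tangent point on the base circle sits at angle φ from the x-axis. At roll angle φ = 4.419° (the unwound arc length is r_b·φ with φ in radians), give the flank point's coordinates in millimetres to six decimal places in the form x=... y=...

x=18.146516 y=0.002765

pitch radius r_p = m·N/2 = 2.762·14/2 = 19.334000
base radius r_b = r_p·cos α = 19.334000·cos 20.642° = 18.092784
roll angle φ = 4.419° = 0.07712610 rad
x = r_b·(cos φ + φ·sin φ) = 18.092784·(0.99702726 + 0.07712610·0.07704966) = 18.146516
y = r_b·(sin φ − φ·cos φ) = 18.092784·(0.07704966 − 0.07712610·0.99702726) = 0.002765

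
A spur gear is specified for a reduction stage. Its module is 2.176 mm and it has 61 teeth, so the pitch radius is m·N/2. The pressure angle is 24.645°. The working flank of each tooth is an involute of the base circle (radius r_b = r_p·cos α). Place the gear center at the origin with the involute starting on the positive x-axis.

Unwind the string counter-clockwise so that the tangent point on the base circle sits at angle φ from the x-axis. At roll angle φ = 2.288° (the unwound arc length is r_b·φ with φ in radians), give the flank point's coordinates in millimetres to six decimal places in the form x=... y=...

pitch radius r_p = m·N/2 = 2.176·61/2 = 66.368000
base radius r_b = r_p·cos α = 66.368000·cos 24.645° = 60.322465
roll angle φ = 2.288° = 0.03993313 rad
x = r_b·(cos φ + φ·sin φ) = 60.322465·(0.99920278 + 0.03993313·0.03992252) = 60.370542
y = r_b·(sin φ − φ·cos φ) = 60.322465·(0.03992252 − 0.03993313·0.99920278) = 0.001280

x=60.370542 y=0.001280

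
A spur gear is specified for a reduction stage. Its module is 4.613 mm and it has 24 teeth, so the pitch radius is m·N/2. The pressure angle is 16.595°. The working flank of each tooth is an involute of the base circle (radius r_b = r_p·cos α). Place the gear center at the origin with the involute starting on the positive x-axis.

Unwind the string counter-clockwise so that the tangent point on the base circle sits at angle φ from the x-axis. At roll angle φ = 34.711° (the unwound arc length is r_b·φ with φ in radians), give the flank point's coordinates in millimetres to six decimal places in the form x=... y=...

pitch radius r_p = m·N/2 = 4.613·24/2 = 55.356000
base radius r_b = r_p·cos α = 55.356000·cos 16.595° = 53.050284
roll angle φ = 34.711° = 0.60582124 rad
x = r_b·(cos φ + φ·sin φ) = 53.050284·(0.82203473 + 0.60582124·0.56943735) = 61.910317
y = r_b·(sin φ − φ·cos φ) = 53.050284·(0.56943735 − 0.60582124·0.82203473) = 3.789448

x=61.910317 y=3.789448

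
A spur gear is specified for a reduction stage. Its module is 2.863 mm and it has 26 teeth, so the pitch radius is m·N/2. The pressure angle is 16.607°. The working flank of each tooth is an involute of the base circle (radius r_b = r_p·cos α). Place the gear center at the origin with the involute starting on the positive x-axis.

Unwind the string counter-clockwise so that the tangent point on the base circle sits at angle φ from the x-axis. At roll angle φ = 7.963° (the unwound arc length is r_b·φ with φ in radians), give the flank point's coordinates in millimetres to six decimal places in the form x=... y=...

x=36.009307 y=0.031854

pitch radius r_p = m·N/2 = 2.863·26/2 = 37.219000
base radius r_b = r_p·cos α = 37.219000·cos 16.607° = 35.666509
roll angle φ = 7.963° = 0.13898057 rad
x = r_b·(cos φ + φ·sin φ) = 35.666509·(0.99035774 + 0.13898057·0.13853358) = 36.009307
y = r_b·(sin φ − φ·cos φ) = 35.666509·(0.13853358 − 0.13898057·0.99035774) = 0.031854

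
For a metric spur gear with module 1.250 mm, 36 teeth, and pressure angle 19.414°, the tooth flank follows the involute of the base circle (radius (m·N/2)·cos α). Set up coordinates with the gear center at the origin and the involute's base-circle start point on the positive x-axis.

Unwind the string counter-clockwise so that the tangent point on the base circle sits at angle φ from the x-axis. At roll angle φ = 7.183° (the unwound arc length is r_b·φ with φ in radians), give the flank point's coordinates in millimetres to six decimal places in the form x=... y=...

x=21.386790 y=0.013916

pitch radius r_p = m·N/2 = 1.250·36/2 = 22.500000
base radius r_b = r_p·cos α = 22.500000·cos 19.414° = 21.220683
roll angle φ = 7.183° = 0.12536700 rad
x = r_b·(cos φ + φ·sin φ) = 21.220683·(0.99215184 + 0.12536700·0.12503886) = 21.386790
y = r_b·(sin φ − φ·cos φ) = 21.220683·(0.12503886 − 0.12536700·0.99215184) = 0.013916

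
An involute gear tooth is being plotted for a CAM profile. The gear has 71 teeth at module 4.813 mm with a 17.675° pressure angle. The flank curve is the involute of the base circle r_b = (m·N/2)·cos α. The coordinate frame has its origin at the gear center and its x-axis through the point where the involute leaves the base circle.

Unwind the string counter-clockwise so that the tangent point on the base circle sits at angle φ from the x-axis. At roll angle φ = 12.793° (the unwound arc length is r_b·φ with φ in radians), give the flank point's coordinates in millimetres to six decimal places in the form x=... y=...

x=166.803391 y=0.601042

pitch radius r_p = m·N/2 = 4.813·71/2 = 170.861500
base radius r_b = r_p·cos α = 170.861500·cos 17.675° = 162.795821
roll angle φ = 12.793° = 0.22327997 rad
x = r_b·(cos φ + φ·sin φ) = 162.795821·(0.97517641 + 0.22327997·0.22142936) = 166.803391
y = r_b·(sin φ − φ·cos φ) = 162.795821·(0.22142936 − 0.22327997·0.97517641) = 0.601042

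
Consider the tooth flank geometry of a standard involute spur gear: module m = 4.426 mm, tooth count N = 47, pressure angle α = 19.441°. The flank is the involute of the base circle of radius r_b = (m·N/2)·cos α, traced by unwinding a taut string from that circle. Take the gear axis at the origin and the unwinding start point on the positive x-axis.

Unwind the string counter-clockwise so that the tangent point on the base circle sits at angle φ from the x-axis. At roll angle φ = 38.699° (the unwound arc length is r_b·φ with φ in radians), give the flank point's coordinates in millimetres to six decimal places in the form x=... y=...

pitch radius r_p = m·N/2 = 4.426·47/2 = 104.011000
base radius r_b = r_p·cos α = 104.011000·cos 19.441° = 98.080784
roll angle φ = 38.699° = 0.67542497 rad
x = r_b·(cos φ + φ·sin φ) = 98.080784·(0.78044132 + 0.67542497·0.62522904) = 117.965351
y = r_b·(sin φ − φ·cos φ) = 98.080784·(0.62522904 − 0.67542497·0.78044132) = 9.621674

x=117.965351 y=9.621674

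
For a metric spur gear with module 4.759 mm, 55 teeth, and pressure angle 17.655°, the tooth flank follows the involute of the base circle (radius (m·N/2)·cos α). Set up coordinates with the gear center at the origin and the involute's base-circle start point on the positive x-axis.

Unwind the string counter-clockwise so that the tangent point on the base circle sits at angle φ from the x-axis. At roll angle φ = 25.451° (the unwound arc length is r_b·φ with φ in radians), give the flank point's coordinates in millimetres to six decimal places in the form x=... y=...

pitch radius r_p = m·N/2 = 4.759·55/2 = 130.872500
base radius r_b = r_p·cos α = 130.872500·cos 17.655° = 124.708402
roll angle φ = 25.451° = 0.44420375 rad
x = r_b·(cos φ + φ·sin φ) = 124.708402·(0.90295313 + 0.44420375·0.42973904) = 136.411640
y = r_b·(sin φ − φ·cos φ) = 124.708402·(0.42973904 − 0.44420375·0.90295313) = 3.572132

x=136.411640 y=3.572132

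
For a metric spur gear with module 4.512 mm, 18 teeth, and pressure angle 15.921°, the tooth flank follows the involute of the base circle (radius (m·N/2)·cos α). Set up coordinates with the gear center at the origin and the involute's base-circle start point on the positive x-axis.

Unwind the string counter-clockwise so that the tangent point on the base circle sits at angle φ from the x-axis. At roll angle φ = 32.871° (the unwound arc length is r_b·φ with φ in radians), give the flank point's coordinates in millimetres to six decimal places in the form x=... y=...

x=44.957604 y=2.378000

pitch radius r_p = m·N/2 = 4.512·18/2 = 40.608000
base radius r_b = r_p·cos α = 40.608000·cos 15.921° = 39.050311
roll angle φ = 32.871° = 0.57370718 rad
x = r_b·(cos φ + φ·sin φ) = 39.050311·(0.83989468 + 0.57370718·0.54274941) = 44.957604
y = r_b·(sin φ − φ·cos φ) = 39.050311·(0.54274941 − 0.57370718·0.83989468) = 2.378000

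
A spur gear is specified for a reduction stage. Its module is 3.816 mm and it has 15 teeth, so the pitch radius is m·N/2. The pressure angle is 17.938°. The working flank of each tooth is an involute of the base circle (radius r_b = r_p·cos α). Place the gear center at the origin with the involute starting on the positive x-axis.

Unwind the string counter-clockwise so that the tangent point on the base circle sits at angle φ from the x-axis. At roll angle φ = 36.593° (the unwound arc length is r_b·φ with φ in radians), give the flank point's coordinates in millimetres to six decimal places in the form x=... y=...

pitch radius r_p = m·N/2 = 3.816·15/2 = 28.620000
base radius r_b = r_p·cos α = 28.620000·cos 17.938° = 27.228792
roll angle φ = 36.593° = 0.63866833 rad
x = r_b·(cos φ + φ·sin φ) = 27.228792·(0.80289031 + 0.63866833·0.59612679) = 32.228478
y = r_b·(sin φ − φ·cos φ) = 27.228792·(0.59612679 − 0.63866833·0.80289031) = 2.269416

x=32.228478 y=2.269416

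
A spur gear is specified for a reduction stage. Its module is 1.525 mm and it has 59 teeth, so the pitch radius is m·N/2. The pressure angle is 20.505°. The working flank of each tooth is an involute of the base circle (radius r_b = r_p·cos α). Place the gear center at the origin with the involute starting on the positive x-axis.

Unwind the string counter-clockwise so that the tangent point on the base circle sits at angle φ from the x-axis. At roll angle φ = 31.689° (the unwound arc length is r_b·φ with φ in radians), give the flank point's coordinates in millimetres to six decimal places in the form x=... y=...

pitch radius r_p = m·N/2 = 1.525·59/2 = 44.987500
base radius r_b = r_p·cos α = 44.987500·cos 20.505° = 42.137165
roll angle φ = 31.689° = 0.55307739 rad
x = r_b·(cos φ + φ·sin φ) = 42.137165·(0.85091198 + 0.55307739·0.52530830) = 48.097388
y = r_b·(sin φ − φ·cos φ) = 42.137165·(0.52530830 − 0.55307739·0.85091198) = 2.304403

x=48.097388 y=2.304403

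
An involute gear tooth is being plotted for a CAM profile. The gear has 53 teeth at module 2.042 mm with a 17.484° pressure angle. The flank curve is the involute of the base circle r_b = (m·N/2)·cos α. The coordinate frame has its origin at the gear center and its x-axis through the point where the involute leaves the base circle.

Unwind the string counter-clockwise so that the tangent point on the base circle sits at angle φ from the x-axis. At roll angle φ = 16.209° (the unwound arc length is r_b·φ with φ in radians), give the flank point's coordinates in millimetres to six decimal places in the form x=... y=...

pitch radius r_p = m·N/2 = 2.042·53/2 = 54.113000
base radius r_b = r_p·cos α = 54.113000·cos 17.484° = 51.613027
roll angle φ = 16.209° = 0.28290042 rad
x = r_b·(cos φ + φ·sin φ) = 51.613027·(0.96024985 + 0.28290042·0.27914195) = 53.637250
y = r_b·(sin φ − φ·cos φ) = 51.613027·(0.27914195 − 0.28290042·0.96024985) = 0.386420

x=53.637250 y=0.386420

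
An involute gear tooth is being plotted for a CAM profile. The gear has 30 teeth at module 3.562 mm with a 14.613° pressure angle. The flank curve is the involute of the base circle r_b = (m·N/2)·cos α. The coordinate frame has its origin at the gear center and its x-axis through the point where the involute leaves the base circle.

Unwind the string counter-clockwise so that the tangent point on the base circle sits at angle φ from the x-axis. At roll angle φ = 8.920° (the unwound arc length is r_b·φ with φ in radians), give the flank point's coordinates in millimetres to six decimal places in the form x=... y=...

x=52.324407 y=0.064872

pitch radius r_p = m·N/2 = 3.562·30/2 = 53.430000
base radius r_b = r_p·cos α = 53.430000·cos 14.613° = 51.701644
roll angle φ = 8.920° = 0.15568337 rad
x = r_b·(cos φ + φ·sin φ) = 51.701644·(0.98790580 + 0.15568337·0.15505524) = 52.324407
y = r_b·(sin φ − φ·cos φ) = 51.701644·(0.15505524 − 0.15568337·0.98790580) = 0.064872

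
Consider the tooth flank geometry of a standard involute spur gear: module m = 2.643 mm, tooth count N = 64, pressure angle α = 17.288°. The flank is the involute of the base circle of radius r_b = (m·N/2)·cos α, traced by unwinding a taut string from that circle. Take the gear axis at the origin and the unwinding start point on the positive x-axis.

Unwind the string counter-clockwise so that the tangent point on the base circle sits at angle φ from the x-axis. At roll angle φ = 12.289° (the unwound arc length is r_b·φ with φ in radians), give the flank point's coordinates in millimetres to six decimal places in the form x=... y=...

pitch radius r_p = m·N/2 = 2.643·64/2 = 84.576000
base radius r_b = r_p·cos α = 84.576000·cos 17.288° = 80.755115
roll angle φ = 12.289° = 0.21448351 rad
x = r_b·(cos φ + φ·sin φ) = 80.755115·(0.97708646 + 0.21448351·0.21284280) = 82.591303
y = r_b·(sin φ − φ·cos φ) = 80.755115·(0.21284280 − 0.21448351·0.97708646) = 0.264382

x=82.591303 y=0.264382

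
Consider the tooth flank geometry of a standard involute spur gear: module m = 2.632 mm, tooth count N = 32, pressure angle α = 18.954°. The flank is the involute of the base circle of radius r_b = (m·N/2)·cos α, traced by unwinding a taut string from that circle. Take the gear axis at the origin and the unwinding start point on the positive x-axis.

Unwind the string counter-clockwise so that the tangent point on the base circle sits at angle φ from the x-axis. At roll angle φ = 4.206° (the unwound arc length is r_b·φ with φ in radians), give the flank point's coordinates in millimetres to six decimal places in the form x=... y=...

pitch radius r_p = m·N/2 = 2.632·32/2 = 42.112000
base radius r_b = r_p·cos α = 42.112000·cos 18.954° = 39.828673
roll angle φ = 4.206° = 0.07340855 rad
x = r_b·(cos φ + φ·sin φ) = 39.828673·(0.99730680 + 0.07340855·0.07334264) = 39.935843
y = r_b·(sin φ − φ·cos φ) = 39.828673·(0.07334264 − 0.07340855·0.99730680) = 0.005249

x=39.935843 y=0.005249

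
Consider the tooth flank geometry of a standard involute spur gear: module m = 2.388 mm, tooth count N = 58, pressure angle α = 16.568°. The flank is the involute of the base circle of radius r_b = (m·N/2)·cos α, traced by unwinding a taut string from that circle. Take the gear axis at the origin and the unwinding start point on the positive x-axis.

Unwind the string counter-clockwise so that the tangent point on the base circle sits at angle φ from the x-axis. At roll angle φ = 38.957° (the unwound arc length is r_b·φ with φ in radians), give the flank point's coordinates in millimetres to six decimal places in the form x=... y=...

pitch radius r_p = m·N/2 = 2.388·58/2 = 69.252000
base radius r_b = r_p·cos α = 69.252000·cos 16.568° = 66.376794
roll angle φ = 38.957° = 0.67992792 rad
x = r_b·(cos φ + φ·sin φ) = 66.376794·(0.77761804 + 0.67992792·0.62873697) = 79.991595
y = r_b·(sin φ − φ·cos φ) = 66.376794·(0.62873697 − 0.67992792·0.77761804) = 6.638526

x=79.991595 y=6.638526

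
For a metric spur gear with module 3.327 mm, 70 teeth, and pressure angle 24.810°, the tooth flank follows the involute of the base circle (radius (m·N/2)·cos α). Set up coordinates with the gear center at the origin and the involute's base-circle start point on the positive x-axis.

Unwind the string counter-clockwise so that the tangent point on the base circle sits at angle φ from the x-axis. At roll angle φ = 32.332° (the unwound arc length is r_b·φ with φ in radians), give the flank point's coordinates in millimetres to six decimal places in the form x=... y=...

pitch radius r_p = m·N/2 = 3.327·70/2 = 116.445000
base radius r_b = r_p·cos α = 116.445000·cos 24.810° = 105.697622
roll angle φ = 32.332° = 0.56429985 rad
x = r_b·(cos φ + φ·sin φ) = 105.697622·(0.84496326 + 0.56429985·0.53482435) = 121.210288
y = r_b·(sin φ − φ·cos φ) = 105.697622·(0.53482435 − 0.56429985·0.84496326) = 6.131699

x=121.210288 y=6.131699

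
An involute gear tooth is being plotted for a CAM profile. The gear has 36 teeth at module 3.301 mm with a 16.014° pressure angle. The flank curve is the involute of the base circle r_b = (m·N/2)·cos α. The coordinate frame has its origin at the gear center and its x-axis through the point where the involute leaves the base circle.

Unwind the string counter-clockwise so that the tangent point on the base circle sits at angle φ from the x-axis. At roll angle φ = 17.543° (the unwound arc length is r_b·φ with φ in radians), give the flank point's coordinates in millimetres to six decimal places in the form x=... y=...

pitch radius r_p = m·N/2 = 3.301·36/2 = 59.418000
base radius r_b = r_p·cos α = 59.418000·cos 16.014° = 57.112244
roll angle φ = 17.543° = 0.30618311 rad
x = r_b·(cos φ + φ·sin φ) = 57.112244·(0.95349101 + 0.30618311·0.30142147) = 59.726909
y = r_b·(sin φ − φ·cos φ) = 57.112244·(0.30142147 − 0.30618311·0.95349101) = 0.541346

x=59.726909 y=0.541346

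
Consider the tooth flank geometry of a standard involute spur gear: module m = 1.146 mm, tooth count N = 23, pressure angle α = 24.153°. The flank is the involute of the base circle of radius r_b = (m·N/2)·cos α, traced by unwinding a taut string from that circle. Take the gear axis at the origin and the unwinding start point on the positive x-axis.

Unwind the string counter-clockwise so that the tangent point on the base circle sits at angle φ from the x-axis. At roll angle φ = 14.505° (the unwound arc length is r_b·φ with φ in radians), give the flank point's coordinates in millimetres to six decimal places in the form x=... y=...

x=12.404456 y=0.064621

pitch radius r_p = m·N/2 = 1.146·23/2 = 13.179000
base radius r_b = r_p·cos α = 13.179000·cos 24.153° = 12.025259
roll angle φ = 14.505° = 0.25316001 rad
x = r_b·(cos φ + φ·sin φ) = 12.025259·(0.96812579 + 0.25316001·0.25046449) = 12.404456
y = r_b·(sin φ − φ·cos φ) = 12.025259·(0.25046449 − 0.25316001·0.96812579) = 0.064621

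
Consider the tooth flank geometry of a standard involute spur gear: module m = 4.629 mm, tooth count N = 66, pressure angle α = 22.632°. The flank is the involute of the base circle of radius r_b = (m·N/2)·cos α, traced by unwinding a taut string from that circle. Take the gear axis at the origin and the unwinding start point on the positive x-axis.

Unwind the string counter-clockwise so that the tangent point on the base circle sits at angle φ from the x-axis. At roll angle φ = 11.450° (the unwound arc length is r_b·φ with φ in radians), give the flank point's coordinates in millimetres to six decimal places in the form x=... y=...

pitch radius r_p = m·N/2 = 4.629·66/2 = 152.757000
base radius r_b = r_p·cos α = 152.757000·cos 22.632° = 140.994015
roll angle φ = 11.450° = 0.19984020 rad
x = r_b·(cos φ + φ·sin φ) = 140.994015·(0.98009831 + 0.19984020·0.19851271) = 143.781344
y = r_b·(sin φ − φ·cos φ) = 140.994015·(0.19851271 − 0.19984020·0.98009831) = 0.373588

x=143.781344 y=0.373588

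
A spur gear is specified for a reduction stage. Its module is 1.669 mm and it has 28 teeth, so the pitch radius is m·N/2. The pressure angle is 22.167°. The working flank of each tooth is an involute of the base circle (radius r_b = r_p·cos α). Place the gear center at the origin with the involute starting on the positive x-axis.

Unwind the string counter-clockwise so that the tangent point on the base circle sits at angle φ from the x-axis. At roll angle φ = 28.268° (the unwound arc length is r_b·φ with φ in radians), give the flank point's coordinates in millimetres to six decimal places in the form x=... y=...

x=24.114474 y=0.845326

pitch radius r_p = m·N/2 = 1.669·28/2 = 23.366000
base radius r_b = r_p·cos α = 23.366000·cos 22.167° = 21.638973
roll angle φ = 28.268° = 0.49336967 rad
x = r_b·(cos φ + φ·sin φ) = 21.638973·(0.88074200 + 0.49336967·0.47359638) = 24.114474
y = r_b·(sin φ − φ·cos φ) = 21.638973·(0.47359638 − 0.49336967·0.88074200) = 0.845326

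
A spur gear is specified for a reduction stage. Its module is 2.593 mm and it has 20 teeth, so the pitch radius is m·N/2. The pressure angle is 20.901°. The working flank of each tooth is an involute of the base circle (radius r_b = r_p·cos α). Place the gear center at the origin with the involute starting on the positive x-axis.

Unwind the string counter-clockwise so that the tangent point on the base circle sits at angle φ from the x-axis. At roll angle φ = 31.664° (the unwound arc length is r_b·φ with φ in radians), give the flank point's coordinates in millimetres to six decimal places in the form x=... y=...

pitch radius r_p = m·N/2 = 2.593·20/2 = 25.930000
base radius r_b = r_p·cos α = 25.930000·cos 20.901° = 24.223761
roll angle φ = 31.664° = 0.55264105 rad
x = r_b·(cos φ + φ·sin φ) = 24.223761·(0.85114111 + 0.55264105·0.52493697) = 27.645193
y = r_b·(sin φ − φ·cos φ) = 24.223761·(0.52493697 − 0.55264105·0.85114111) = 1.321683

x=27.645193 y=1.321683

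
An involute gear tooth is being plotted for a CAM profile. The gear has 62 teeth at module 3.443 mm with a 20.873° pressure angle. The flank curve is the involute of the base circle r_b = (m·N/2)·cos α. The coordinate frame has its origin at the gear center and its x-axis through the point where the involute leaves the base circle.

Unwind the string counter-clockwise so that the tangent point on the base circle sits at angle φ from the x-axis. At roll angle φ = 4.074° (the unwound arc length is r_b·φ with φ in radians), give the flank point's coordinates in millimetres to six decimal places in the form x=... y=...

x=99.980167 y=0.011945

pitch radius r_p = m·N/2 = 3.443·62/2 = 106.733000
base radius r_b = r_p·cos α = 106.733000·cos 20.873° = 99.728378
roll angle φ = 4.074° = 0.07110471 rad
x = r_b·(cos φ + φ·sin φ) = 99.728378·(0.99747312 + 0.07110471·0.07104481) = 99.980167
y = r_b·(sin φ − φ·cos φ) = 99.728378·(0.07104481 − 0.07110471·0.99747312) = 0.011945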